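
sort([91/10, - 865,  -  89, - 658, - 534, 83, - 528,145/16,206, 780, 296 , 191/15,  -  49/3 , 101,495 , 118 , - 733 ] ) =[ - 865, - 733, - 658, - 534, - 528,-89, - 49/3, 145/16,91/10,191/15, 83 , 101, 118 , 206, 296,495,780 ]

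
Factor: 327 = 3^1*109^1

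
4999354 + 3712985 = 8712339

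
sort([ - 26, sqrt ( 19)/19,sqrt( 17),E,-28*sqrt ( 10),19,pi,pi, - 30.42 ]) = [ - 28 *sqrt ( 10), - 30.42, - 26, sqrt( 19)/19,E,pi , pi,  sqrt(17), 19]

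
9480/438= 1580/73 = 21.64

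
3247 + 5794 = 9041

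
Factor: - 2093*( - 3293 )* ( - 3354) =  - 2^1 * 3^1*7^1*13^2*23^1*37^1*43^1*89^1 = - 23116603146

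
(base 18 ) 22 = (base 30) 18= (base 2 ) 100110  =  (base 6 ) 102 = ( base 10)38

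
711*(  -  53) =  - 37683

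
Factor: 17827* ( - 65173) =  - 1161839071 = - 17827^1*65173^1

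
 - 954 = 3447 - 4401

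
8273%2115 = 1928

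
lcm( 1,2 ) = 2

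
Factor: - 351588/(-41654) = 498/59 = 2^1 * 3^1*59^(-1 ) * 83^1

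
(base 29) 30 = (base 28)33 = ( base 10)87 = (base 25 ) 3c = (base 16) 57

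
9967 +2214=12181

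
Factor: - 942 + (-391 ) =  - 31^1*43^1  =  -  1333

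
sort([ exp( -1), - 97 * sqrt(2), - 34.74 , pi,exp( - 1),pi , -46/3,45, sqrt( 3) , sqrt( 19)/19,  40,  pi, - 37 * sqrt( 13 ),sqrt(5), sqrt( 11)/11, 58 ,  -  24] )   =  [ - 97*sqrt (2), - 37*sqrt (13 ), - 34.74,-24 ,-46/3,sqrt(19)/19 , sqrt(11) /11,exp( - 1),exp( - 1 ),sqrt ( 3), sqrt (5 ) , pi , pi,  pi, 40,45,58 ] 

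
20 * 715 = 14300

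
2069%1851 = 218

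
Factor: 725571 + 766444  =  5^1 * 7^1 * 47^1*907^1 = 1492015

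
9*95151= 856359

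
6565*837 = 5494905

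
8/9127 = 8/9127 = 0.00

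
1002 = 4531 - 3529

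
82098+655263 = 737361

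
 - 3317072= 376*( - 8822 ) 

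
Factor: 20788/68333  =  2^2*23^( - 1 )*2971^( - 1)*5197^1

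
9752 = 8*1219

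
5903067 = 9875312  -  3972245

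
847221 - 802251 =44970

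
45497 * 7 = 318479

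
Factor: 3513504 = 2^5 *3^1*36599^1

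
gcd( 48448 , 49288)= 8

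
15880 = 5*3176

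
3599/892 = 3599/892 = 4.03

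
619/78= 7+73/78 = 7.94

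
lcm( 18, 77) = 1386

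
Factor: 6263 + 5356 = 11619 = 3^2*1291^1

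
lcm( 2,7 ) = 14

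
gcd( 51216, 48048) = 528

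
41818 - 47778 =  - 5960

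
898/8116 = 449/4058 = 0.11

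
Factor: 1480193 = 11^2 * 13^1*941^1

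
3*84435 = 253305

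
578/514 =1 +32/257 = 1.12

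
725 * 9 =6525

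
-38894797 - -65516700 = 26621903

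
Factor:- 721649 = -31^1*23279^1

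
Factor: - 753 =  - 3^1*251^1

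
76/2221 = 76/2221 = 0.03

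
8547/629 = 13 + 10/17 = 13.59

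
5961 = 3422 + 2539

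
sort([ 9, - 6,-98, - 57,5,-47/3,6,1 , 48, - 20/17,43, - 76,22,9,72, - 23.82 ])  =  [-98,-76, - 57, - 23.82 ,  -  47/3,  -  6, - 20/17, 1,  5,6, 9,9 , 22,43,48,72]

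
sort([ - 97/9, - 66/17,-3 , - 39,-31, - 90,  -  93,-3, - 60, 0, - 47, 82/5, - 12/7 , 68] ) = [-93,-90, - 60, - 47, - 39 , - 31 , - 97/9, - 66/17,- 3, - 3, - 12/7,0, 82/5, 68 ] 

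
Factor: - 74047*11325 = - 3^1*5^2 * 151^1*74047^1 = - 838582275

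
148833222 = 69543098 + 79290124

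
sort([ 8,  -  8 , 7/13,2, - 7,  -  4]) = [ - 8, - 7,-4, 7/13,2,8 ]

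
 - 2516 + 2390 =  - 126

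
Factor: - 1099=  - 7^1 * 157^1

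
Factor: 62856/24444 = 18/7 = 2^1*3^2*7^(-1) 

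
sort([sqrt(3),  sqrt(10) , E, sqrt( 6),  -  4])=[ - 4 , sqrt( 3),  sqrt(6), E, sqrt(10) ] 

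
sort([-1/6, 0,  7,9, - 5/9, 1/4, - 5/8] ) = [ - 5/8,-5/9,-1/6,  0  ,  1/4, 7,9 ] 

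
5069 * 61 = 309209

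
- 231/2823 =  - 1+864/941 = - 0.08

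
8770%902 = 652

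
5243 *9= 47187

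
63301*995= 62984495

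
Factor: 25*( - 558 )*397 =-2^1*3^2*5^2*31^1*397^1 = - 5538150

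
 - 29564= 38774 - 68338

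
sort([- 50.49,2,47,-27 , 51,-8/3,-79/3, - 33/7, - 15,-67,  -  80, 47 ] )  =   [-80, - 67,-50.49 , - 27, - 79/3,  -  15, - 33/7, - 8/3, 2, 47,  47 , 51]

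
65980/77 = 856  +  68/77 = 856.88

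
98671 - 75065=23606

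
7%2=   1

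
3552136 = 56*63431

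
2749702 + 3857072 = 6606774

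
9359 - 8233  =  1126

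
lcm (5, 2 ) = 10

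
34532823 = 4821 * 7163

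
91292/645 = 91292/645 = 141.54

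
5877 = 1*5877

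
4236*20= 84720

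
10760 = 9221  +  1539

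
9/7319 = 9/7319 = 0.00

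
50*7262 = 363100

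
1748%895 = 853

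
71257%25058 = 21141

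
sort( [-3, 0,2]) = [ - 3,0, 2 ]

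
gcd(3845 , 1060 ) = 5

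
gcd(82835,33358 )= 1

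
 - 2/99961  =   - 2/99961=- 0.00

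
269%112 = 45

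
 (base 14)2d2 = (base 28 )KG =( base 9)710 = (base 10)576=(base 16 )240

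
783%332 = 119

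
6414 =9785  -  3371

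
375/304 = 1 + 71/304 =1.23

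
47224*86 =4061264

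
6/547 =6/547  =  0.01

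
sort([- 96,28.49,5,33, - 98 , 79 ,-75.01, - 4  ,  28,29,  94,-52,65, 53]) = [-98,  -  96, - 75.01, - 52, - 4, 5,28,28.49, 29, 33,53, 65, 79,94 ]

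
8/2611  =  8/2611  =  0.00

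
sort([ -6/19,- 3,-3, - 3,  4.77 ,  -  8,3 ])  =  [-8, - 3,-3 ,-3,  -  6/19,3,4.77 ] 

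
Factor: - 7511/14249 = -7^1*29^1*37^1*14249^(-1)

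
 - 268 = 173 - 441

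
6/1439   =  6/1439  =  0.00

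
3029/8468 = 3029/8468 =0.36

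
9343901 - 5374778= 3969123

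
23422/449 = 52 + 74/449 = 52.16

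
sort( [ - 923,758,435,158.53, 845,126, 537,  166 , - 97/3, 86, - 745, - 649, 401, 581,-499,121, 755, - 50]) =[ - 923, - 745 ,  -  649, - 499, - 50,  -  97/3, 86,121,126,158.53,166,401,  435,537, 581, 755, 758,845 ] 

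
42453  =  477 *89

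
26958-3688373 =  - 3661415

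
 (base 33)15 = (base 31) 17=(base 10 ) 38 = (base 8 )46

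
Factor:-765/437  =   - 3^2*5^1*17^1*19^( - 1)*23^( -1) 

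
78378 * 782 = 61291596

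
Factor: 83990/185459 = 370/817 =2^1*5^1*19^( - 1 )*37^1*43^( - 1 )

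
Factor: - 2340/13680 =  -  2^( - 2)*13^1*19^( - 1 ) = - 13/76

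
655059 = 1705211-1050152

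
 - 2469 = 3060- 5529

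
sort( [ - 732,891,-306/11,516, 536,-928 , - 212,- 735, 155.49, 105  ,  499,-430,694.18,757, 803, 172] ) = [ -928,  -  735,  -  732  ,- 430, - 212,-306/11,105,155.49 , 172,499, 516, 536, 694.18, 757, 803,891]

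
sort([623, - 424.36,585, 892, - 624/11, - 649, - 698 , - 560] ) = [ - 698,  -  649,-560, - 424.36 ,-624/11, 585,623, 892 ] 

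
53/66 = 53/66 =0.80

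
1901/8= 237 + 5/8=237.62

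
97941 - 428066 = - 330125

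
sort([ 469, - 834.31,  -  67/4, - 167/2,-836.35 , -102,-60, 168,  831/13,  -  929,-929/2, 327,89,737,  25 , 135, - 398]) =[ - 929, - 836.35 , - 834.31, - 929/2,  -  398, - 102,  -  167/2, - 60, -67/4,25,831/13,89,135,168,327,  469,737 ]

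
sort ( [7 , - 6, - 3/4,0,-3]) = [-6,- 3 , - 3/4, 0 , 7] 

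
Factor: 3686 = 2^1*19^1*97^1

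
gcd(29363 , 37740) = 1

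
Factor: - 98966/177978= - 49483/88989 = - 3^( - 1)*7^1*7069^1*29663^(- 1)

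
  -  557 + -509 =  -1066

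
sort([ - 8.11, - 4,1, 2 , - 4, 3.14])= [-8.11, - 4,  -  4,1, 2,3.14]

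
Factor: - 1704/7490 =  - 2^2*3^1*5^(-1)*7^( - 1 )*71^1*107^( - 1)= - 852/3745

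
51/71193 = 17/23731 = 0.00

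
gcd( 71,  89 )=1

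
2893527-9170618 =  - 6277091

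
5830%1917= 79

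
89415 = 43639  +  45776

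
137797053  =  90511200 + 47285853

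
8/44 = 2/11=0.18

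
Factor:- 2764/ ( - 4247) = 2^2*31^ (  -  1 )*137^( - 1 ) * 691^1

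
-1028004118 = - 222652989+-805351129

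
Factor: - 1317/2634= - 1/2=-2^(- 1 )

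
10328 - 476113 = -465785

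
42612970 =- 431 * ( - 98870) 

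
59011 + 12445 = 71456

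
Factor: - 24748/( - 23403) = 92/87 = 2^2*3^( - 1)*23^1*29^( - 1)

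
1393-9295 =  - 7902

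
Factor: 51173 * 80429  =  73^1*701^1*80429^1 =4115793217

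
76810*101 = 7757810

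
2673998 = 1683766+990232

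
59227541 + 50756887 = 109984428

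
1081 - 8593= - 7512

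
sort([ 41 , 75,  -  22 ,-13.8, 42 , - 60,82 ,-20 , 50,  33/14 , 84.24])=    [-60,-22, - 20, - 13.8 , 33/14,  41,  42, 50 , 75, 82 , 84.24]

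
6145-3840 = 2305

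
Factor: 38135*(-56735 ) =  - 5^2 * 7^1*29^1*263^1* 1621^1 = - 2163589225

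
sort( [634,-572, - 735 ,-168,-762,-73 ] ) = [  -  762,-735,  -  572,-168, - 73,634 ]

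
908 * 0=0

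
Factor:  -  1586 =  - 2^1*13^1*61^1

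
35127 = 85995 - 50868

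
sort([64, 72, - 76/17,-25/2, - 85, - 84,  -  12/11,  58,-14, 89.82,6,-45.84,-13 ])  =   [-85, - 84, - 45.84,-14, - 13 ,- 25/2,-76/17, - 12/11, 6, 58, 64, 72, 89.82 ] 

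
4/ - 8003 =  - 1 + 7999/8003 = - 0.00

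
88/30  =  44/15 = 2.93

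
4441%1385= 286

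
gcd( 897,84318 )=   897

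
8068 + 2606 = 10674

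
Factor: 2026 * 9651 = 2^1 * 3^1 *1013^1* 3217^1 = 19552926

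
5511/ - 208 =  - 5511/208 = - 26.50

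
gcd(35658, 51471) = 63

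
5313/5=1062 + 3/5 = 1062.60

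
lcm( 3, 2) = 6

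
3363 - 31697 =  - 28334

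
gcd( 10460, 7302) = 2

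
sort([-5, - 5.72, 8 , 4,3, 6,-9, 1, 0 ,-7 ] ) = [ - 9,  -  7,-5.72, - 5, 0, 1, 3, 4,6, 8 ]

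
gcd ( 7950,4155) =15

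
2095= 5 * 419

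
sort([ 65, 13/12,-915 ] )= [ - 915 , 13/12, 65]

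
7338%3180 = 978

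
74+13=87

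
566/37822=283/18911 = 0.01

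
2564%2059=505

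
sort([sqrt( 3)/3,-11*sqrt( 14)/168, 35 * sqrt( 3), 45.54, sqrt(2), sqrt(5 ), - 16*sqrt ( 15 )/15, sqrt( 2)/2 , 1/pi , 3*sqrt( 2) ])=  [-16*sqrt( 15)/15 , - 11*sqrt( 14 ) /168, 1/pi, sqrt(3)/3, sqrt( 2) /2, sqrt( 2) , sqrt(5),3*sqrt(2), 45.54, 35*sqrt( 3 ) ] 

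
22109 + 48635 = 70744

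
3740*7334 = 27429160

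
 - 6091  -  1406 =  - 7497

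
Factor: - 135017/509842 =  - 2^( - 1 )*227^( - 1 )*1123^( -1)*135017^1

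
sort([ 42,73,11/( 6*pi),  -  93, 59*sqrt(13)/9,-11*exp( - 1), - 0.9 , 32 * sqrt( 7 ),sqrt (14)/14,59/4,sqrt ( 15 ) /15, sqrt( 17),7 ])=[  -  93,  -  11*exp ( - 1), - 0.9, sqrt( 15)/15,sqrt( 14 )/14,11/( 6*pi ),  sqrt( 17),7,59/4 , 59*sqrt( 13)/9,42, 73 , 32*sqrt( 7)]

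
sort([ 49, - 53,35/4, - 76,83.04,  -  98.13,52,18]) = [-98.13, - 76,  -  53,35/4, 18, 49, 52,83.04 ]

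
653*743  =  485179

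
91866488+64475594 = 156342082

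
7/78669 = 7/78669  =  0.00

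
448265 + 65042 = 513307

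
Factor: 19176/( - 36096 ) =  - 2^( - 5)*17^1 = - 17/32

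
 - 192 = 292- 484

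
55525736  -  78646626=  - 23120890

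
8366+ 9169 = 17535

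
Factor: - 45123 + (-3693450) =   -  3738573  =  - 3^2*19^1*21863^1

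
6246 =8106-1860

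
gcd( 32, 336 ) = 16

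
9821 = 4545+5276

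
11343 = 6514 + 4829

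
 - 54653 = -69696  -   - 15043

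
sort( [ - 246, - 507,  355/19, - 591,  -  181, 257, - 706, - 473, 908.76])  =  [ - 706,-591,-507, - 473, - 246 ,  -  181,355/19,257, 908.76]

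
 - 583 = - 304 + - 279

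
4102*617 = 2530934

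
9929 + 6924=16853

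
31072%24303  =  6769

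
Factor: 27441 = 3^2*3049^1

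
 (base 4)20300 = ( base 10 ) 560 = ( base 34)GG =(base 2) 1000110000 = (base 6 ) 2332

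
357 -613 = -256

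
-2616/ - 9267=872/3089=0.28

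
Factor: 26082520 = 2^3*5^1*652063^1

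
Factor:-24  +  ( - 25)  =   - 7^2 = - 49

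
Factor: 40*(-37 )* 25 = - 2^3*5^3*37^1 = -37000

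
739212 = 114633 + 624579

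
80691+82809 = 163500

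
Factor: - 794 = - 2^1*397^1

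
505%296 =209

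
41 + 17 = 58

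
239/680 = 239/680 = 0.35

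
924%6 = 0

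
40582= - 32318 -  - 72900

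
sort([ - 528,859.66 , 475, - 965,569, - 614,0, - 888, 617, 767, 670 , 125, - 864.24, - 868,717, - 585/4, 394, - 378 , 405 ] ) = [ - 965, - 888, - 868,-864.24, - 614,  -  528, - 378,- 585/4,0,  125,394,  405,475,  569, 617,670, 717,  767, 859.66 ]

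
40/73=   40/73  =  0.55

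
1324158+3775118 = 5099276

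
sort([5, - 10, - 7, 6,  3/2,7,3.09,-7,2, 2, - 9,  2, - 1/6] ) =[ - 10, -9,-7 , - 7, - 1/6, 3/2, 2,2,2, 3.09 , 5  ,  6, 7] 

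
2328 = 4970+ - 2642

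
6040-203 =5837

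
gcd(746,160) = 2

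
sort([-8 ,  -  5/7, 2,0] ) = [ -8,-5/7,0,2]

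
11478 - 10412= 1066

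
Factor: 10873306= 2^1*5436653^1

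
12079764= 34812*347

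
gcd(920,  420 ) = 20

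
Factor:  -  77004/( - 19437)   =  828/209 = 2^2*3^2*11^ (-1)*19^(- 1)*23^1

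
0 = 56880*0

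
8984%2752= 728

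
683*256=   174848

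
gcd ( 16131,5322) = 3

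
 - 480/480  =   - 1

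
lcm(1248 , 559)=53664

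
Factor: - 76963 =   -  76963^1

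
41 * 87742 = 3597422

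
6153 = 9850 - 3697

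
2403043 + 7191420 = 9594463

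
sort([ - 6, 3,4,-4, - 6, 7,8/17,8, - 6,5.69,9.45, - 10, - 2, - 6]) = [ - 10, - 6, - 6, - 6, - 6, - 4,-2,  8/17,  3, 4,5.69,7 , 8,9.45 ]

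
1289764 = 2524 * 511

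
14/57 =14/57  =  0.25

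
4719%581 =71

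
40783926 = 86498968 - 45715042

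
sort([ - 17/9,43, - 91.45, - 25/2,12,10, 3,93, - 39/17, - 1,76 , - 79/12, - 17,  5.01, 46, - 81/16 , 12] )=[ - 91.45, - 17 , - 25/2, - 79/12, - 81/16, - 39/17, - 17/9, - 1, 3, 5.01,10,12, 12 , 43,  46,76,93]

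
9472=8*1184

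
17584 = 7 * 2512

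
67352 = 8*8419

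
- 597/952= - 597/952 = - 0.63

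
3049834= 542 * 5627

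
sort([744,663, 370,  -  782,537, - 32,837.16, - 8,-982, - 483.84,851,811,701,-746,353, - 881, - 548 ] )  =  [ - 982, - 881 , - 782,- 746, - 548, - 483.84,-32, - 8, 353, 370,537,663 , 701,744,  811, 837.16, 851] 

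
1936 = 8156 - 6220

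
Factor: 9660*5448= 2^5 * 3^2 * 5^1* 7^1*23^1 * 227^1= 52627680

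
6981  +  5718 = 12699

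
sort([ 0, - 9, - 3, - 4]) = [ - 9,-4, - 3, 0 ]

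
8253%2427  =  972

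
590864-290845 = 300019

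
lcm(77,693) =693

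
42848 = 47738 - 4890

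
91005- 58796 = 32209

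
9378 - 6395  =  2983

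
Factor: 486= 2^1*3^5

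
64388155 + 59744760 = 124132915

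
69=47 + 22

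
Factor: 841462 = 2^1*420731^1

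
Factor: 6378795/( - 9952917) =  - 3^1*5^1 * 13^ (- 2 ) * 67^ ( - 1 ) * 229^1*293^( - 1 )*619^1 = - 2126265/3317639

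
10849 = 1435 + 9414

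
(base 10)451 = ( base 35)cv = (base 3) 121201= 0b111000011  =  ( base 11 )380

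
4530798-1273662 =3257136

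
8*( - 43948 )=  - 351584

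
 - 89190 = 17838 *( - 5)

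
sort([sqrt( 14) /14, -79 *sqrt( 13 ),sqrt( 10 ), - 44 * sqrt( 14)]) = [ - 79*sqrt(13 ), - 44*sqrt( 14) , sqrt( 14 ) /14,  sqrt( 10 )]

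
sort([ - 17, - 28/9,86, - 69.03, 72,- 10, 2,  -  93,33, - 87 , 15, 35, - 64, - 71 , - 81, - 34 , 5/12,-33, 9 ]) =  [ - 93, - 87, - 81, - 71, - 69.03, - 64 ,-34, - 33, - 17,-10 , - 28/9, 5/12, 2,9, 15,33, 35, 72, 86]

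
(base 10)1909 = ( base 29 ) 27o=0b11101110101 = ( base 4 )131311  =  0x775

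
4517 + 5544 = 10061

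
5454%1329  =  138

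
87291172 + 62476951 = 149768123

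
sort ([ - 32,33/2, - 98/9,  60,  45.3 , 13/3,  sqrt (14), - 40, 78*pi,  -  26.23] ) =[ - 40, - 32,-26.23, - 98/9, sqrt( 14 ), 13/3,33/2, 45.3, 60 , 78*pi]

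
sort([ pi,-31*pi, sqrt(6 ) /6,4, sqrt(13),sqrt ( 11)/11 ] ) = [ - 31 * pi,  sqrt(11)/11,sqrt( 6)/6,pi,sqrt(13),4 ] 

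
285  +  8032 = 8317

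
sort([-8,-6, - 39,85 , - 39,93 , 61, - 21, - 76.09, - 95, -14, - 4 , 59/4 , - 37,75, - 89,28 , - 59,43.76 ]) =[ - 95, - 89, - 76.09,- 59, - 39,- 39, - 37, - 21, - 14 ,-8, - 6, - 4, 59/4,28,43.76,61,75, 85, 93] 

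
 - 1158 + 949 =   -  209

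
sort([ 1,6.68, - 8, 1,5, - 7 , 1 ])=[-8 , - 7,1,  1, 1,5,6.68] 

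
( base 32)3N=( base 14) 87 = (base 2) 1110111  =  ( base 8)167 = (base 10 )119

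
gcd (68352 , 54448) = 16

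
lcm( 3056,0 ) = 0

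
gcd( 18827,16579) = 281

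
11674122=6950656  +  4723466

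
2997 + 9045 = 12042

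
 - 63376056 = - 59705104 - 3670952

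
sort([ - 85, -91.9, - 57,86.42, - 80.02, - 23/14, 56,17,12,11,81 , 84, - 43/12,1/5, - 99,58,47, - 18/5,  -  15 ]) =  [ - 99, - 91.9, - 85, - 80.02, - 57, - 15,-18/5, - 43/12, - 23/14,  1/5, 11,12,17 , 47,56, 58,81 , 84, 86.42] 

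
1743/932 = 1743/932 = 1.87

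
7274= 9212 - 1938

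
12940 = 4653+8287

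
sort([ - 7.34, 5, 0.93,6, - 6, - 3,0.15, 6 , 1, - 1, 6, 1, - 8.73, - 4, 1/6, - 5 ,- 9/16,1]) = [  -  8.73,  -  7.34,-6,- 5, - 4, - 3, - 1 ,  -  9/16, 0.15,1/6 , 0.93, 1,1 , 1  ,  5, 6,  6, 6] 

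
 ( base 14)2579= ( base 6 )50235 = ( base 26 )9IN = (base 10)6575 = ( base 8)14657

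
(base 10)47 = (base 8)57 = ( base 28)1J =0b101111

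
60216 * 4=240864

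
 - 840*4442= - 3731280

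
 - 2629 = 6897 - 9526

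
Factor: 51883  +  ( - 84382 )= - 32499 = -3^2*23^1*157^1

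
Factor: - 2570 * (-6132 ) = 15759240=2^3 * 3^1*5^1*7^1*73^1*257^1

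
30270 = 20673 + 9597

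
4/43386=2/21693 = 0.00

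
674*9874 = 6655076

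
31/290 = 31/290= 0.11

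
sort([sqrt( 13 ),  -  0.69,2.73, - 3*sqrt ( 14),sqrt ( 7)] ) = [ - 3 * sqrt( 14),  -  0.69 , sqrt(7 ),  2.73 , sqrt(13 ) ]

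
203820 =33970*6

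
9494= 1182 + 8312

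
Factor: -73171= - 7^1*10453^1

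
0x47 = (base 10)71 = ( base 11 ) 65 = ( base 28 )2F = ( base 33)25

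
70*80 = 5600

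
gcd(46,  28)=2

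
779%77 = 9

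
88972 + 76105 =165077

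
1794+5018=6812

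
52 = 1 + 51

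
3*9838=29514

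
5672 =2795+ 2877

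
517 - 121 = 396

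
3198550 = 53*60350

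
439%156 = 127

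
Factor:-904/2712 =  - 1/3 = -3^( -1)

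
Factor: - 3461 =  - 3461^1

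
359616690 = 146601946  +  213014744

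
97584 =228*428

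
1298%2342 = 1298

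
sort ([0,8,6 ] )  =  [0, 6,8 ]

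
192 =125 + 67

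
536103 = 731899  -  195796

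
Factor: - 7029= - 3^2*11^1*71^1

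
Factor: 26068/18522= 2^1 * 3^( - 3) * 19^1= 38/27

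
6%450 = 6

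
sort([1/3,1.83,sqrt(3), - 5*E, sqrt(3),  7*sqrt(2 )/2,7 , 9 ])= [-5*E,1/3,sqrt(3), sqrt ( 3 ), 1.83, 7*sqrt( 2)/2,7,  9 ] 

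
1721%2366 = 1721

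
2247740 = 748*3005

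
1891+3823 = 5714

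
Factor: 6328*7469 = 2^3 * 7^2*11^1*97^1 * 113^1 = 47263832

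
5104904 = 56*91159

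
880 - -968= 1848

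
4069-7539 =-3470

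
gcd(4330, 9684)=2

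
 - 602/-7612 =301/3806 = 0.08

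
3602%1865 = 1737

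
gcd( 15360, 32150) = 10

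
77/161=11/23=0.48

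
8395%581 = 261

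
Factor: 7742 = 2^1*7^2*79^1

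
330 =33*10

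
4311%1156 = 843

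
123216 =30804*4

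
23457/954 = 24+187/318 = 24.59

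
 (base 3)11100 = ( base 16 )75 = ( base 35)3C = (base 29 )41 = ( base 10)117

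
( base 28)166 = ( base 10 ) 958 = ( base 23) 1IF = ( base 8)1676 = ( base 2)1110111110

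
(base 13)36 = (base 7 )63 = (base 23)1m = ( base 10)45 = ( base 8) 55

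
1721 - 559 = 1162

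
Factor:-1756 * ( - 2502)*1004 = 4411086048 =2^5*3^2 *139^1* 251^1*439^1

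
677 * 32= 21664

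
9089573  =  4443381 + 4646192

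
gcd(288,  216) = 72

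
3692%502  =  178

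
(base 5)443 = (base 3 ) 11120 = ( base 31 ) 3u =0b1111011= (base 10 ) 123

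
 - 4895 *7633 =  - 37363535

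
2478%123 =18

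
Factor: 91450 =2^1 *5^2*31^1*59^1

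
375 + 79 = 454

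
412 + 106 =518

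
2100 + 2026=4126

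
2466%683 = 417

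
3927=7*561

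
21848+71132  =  92980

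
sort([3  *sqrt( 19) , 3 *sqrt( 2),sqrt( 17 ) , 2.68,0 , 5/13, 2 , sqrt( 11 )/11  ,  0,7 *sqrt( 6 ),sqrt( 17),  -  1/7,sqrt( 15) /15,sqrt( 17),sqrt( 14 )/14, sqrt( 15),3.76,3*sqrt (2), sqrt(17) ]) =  [- 1/7,0, 0,  sqrt( 15)/15, sqrt( 14)/14,sqrt( 11)/11 , 5/13 , 2, 2.68,3.76 , sqrt ( 15),sqrt( 17 ),sqrt(17), sqrt( 17), sqrt( 17 ), 3 *sqrt( 2),3*sqrt( 2),3 *sqrt( 19), 7*sqrt(6) ] 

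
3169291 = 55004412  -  51835121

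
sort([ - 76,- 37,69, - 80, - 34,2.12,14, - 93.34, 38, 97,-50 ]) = [ - 93.34, - 80, - 76,-50,-37, -34, 2.12, 14, 38, 69, 97]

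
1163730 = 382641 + 781089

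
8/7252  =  2/1813 = 0.00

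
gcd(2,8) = 2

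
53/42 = 1 + 11/42=   1.26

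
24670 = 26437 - 1767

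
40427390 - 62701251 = - 22273861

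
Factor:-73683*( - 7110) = 2^1*3^5*5^1*79^1*2729^1 = 523886130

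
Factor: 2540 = 2^2*5^1*127^1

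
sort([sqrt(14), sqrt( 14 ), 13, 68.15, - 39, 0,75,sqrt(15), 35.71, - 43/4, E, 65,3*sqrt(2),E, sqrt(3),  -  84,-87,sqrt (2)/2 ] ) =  [ - 87, - 84,-39 , - 43/4, 0,sqrt( 2)/2, sqrt(3), E,E, sqrt(14), sqrt( 14), sqrt( 15), 3*sqrt( 2 ),13, 35.71, 65, 68.15,75 ] 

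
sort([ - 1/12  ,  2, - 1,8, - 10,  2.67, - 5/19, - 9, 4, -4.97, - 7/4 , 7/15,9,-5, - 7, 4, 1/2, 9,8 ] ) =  [ -10, - 9, - 7, -5, -4.97, - 7/4, - 1, - 5/19 ,-1/12,7/15 , 1/2 , 2,2.67, 4, 4,8, 8, 9,9]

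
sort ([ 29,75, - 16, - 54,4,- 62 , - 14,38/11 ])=[-62, - 54, - 16 ,-14,38/11,4,29,  75 ] 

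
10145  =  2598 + 7547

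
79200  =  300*264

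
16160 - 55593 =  - 39433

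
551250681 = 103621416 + 447629265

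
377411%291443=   85968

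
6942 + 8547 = 15489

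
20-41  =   - 21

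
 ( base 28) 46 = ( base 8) 166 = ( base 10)118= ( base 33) 3J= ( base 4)1312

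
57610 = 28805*2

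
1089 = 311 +778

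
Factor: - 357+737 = 380 =2^2*5^1*19^1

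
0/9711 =0 =0.00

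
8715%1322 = 783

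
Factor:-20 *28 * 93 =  - 2^4 *3^1*5^1*7^1*31^1=-52080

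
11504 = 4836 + 6668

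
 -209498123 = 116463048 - 325961171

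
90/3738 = 15/623=0.02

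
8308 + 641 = 8949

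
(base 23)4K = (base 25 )4c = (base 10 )112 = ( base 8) 160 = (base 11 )A2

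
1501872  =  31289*48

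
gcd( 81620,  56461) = 1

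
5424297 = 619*8763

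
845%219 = 188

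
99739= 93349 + 6390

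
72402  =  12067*6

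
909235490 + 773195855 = 1682431345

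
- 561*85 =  - 47685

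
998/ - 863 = -2+728/863 = - 1.16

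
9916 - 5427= 4489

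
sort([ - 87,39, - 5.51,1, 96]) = [ - 87, - 5.51, 1,39, 96 ] 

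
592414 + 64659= 657073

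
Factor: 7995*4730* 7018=265395144300 = 2^2*  3^1*5^2 * 11^3*13^1*29^1*41^1*43^1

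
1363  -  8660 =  - 7297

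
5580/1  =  5580 = 5580.00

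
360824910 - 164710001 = 196114909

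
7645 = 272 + 7373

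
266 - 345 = -79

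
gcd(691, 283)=1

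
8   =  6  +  2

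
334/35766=167/17883  =  0.01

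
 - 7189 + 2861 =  - 4328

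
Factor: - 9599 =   -  29^1*331^1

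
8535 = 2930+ 5605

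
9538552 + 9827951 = 19366503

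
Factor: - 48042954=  -2^1*3^2*43^1 * 62071^1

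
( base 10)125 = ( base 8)175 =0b1111101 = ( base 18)6H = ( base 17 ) 76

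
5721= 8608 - 2887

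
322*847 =272734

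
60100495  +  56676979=116777474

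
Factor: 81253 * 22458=1824779874 = 2^1*3^1*19^1*193^1*197^1  *421^1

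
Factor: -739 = -739^1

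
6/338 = 3/169 = 0.02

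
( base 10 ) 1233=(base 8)2321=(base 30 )1B3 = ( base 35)108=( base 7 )3411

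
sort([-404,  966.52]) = [ - 404,966.52 ]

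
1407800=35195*40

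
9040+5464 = 14504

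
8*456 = 3648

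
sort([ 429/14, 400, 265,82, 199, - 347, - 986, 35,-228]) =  [-986, - 347,-228, 429/14, 35,82, 199,265, 400]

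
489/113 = 4 + 37/113 = 4.33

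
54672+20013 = 74685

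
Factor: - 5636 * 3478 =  - 19602008 =- 2^3 * 37^1 *47^1 * 1409^1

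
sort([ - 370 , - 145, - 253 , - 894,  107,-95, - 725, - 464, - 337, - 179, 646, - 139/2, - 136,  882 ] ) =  [ - 894, - 725, - 464, - 370, - 337, - 253, - 179, - 145, - 136, - 95, - 139/2, 107,646,882] 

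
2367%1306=1061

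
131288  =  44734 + 86554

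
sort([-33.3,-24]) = [ - 33.3, - 24]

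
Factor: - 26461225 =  - 5^2*7^2*21601^1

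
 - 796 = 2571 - 3367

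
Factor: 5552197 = 7^1*389^1*2039^1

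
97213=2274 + 94939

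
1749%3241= 1749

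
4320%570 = 330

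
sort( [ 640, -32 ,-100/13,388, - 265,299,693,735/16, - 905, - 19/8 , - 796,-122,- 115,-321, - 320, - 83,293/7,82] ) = [ - 905 , - 796,  -  321, - 320,- 265,-122,  -  115, - 83, - 32, - 100/13, -19/8,293/7, 735/16,82,299,388,640, 693] 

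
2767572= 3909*708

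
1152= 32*36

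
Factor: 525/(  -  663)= - 175/221 = - 5^2*7^1*13^( - 1 )*17^ (-1)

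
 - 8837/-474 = 8837/474 = 18.64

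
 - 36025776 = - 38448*937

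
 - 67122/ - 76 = 883 + 7/38 =883.18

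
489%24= 9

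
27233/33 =825 + 8/33 = 825.24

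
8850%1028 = 626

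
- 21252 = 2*( - 10626) 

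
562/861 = 562/861= 0.65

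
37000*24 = 888000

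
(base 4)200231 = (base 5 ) 31333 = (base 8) 4055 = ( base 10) 2093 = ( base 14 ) a97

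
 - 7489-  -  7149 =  - 340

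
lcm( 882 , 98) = 882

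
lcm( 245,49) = 245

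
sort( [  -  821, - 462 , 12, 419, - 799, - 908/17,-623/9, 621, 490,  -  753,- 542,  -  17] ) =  [- 821 , - 799, - 753, - 542,  -  462,- 623/9 , - 908/17 ,  -  17,  12,419, 490, 621 ] 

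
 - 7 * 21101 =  - 147707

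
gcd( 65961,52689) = 21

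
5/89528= 5/89528 = 0.00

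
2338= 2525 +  - 187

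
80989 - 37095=43894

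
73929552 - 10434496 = 63495056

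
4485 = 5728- 1243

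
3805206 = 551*6906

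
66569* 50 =3328450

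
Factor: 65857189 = 65857189^1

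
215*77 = 16555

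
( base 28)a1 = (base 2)100011001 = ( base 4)10121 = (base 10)281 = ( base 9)342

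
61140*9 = 550260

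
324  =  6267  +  -5943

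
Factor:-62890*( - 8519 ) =535759910 = 2^1*5^1*7^1*19^1*331^1* 1217^1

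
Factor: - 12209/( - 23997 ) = 3^( - 1 )*19^ ( - 1)*29^1 = 29/57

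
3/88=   3/88=   0.03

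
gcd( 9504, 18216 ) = 792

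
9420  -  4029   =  5391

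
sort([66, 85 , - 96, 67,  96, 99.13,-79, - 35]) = [-96, - 79, - 35, 66, 67, 85,96 , 99.13]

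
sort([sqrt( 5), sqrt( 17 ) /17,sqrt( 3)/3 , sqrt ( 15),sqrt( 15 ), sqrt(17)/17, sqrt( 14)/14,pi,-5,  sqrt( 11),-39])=[ - 39 , - 5,sqrt (17 )/17,  sqrt( 17) /17,sqrt( 14 ) /14, sqrt (3 ) /3,sqrt( 5 ) , pi,  sqrt( 11), sqrt ( 15 ), sqrt (15) ]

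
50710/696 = 25355/348=72.86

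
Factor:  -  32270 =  - 2^1 *5^1*7^1*461^1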